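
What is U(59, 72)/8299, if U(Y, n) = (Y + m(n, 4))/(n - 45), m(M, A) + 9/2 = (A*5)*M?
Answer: 2989/448146 ≈ 0.0066697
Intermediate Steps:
m(M, A) = -9/2 + 5*A*M (m(M, A) = -9/2 + (A*5)*M = -9/2 + (5*A)*M = -9/2 + 5*A*M)
U(Y, n) = (-9/2 + Y + 20*n)/(-45 + n) (U(Y, n) = (Y + (-9/2 + 5*4*n))/(n - 45) = (Y + (-9/2 + 20*n))/(-45 + n) = (-9/2 + Y + 20*n)/(-45 + n))
U(59, 72)/8299 = ((-9/2 + 59 + 20*72)/(-45 + 72))/8299 = ((-9/2 + 59 + 1440)/27)*(1/8299) = ((1/27)*(2989/2))*(1/8299) = (2989/54)*(1/8299) = 2989/448146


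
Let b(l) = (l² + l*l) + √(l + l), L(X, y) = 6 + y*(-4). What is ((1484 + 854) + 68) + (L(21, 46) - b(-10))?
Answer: 2028 - 2*I*√5 ≈ 2028.0 - 4.4721*I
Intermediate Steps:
L(X, y) = 6 - 4*y
b(l) = 2*l² + √2*√l (b(l) = (l² + l²) + √(2*l) = 2*l² + √2*√l)
((1484 + 854) + 68) + (L(21, 46) - b(-10)) = ((1484 + 854) + 68) + ((6 - 4*46) - (2*(-10)² + √2*√(-10))) = (2338 + 68) + ((6 - 184) - (2*100 + √2*(I*√10))) = 2406 + (-178 - (200 + 2*I*√5)) = 2406 + (-178 + (-200 - 2*I*√5)) = 2406 + (-378 - 2*I*√5) = 2028 - 2*I*√5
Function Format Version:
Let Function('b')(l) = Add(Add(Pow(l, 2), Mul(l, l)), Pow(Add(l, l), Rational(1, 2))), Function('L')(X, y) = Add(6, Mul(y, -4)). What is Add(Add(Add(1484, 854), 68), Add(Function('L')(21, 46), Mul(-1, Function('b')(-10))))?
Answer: Add(2028, Mul(-2, I, Pow(5, Rational(1, 2)))) ≈ Add(2028.0, Mul(-4.4721, I))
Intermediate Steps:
Function('L')(X, y) = Add(6, Mul(-4, y))
Function('b')(l) = Add(Mul(2, Pow(l, 2)), Mul(Pow(2, Rational(1, 2)), Pow(l, Rational(1, 2)))) (Function('b')(l) = Add(Add(Pow(l, 2), Pow(l, 2)), Pow(Mul(2, l), Rational(1, 2))) = Add(Mul(2, Pow(l, 2)), Mul(Pow(2, Rational(1, 2)), Pow(l, Rational(1, 2)))))
Add(Add(Add(1484, 854), 68), Add(Function('L')(21, 46), Mul(-1, Function('b')(-10)))) = Add(Add(Add(1484, 854), 68), Add(Add(6, Mul(-4, 46)), Mul(-1, Add(Mul(2, Pow(-10, 2)), Mul(Pow(2, Rational(1, 2)), Pow(-10, Rational(1, 2))))))) = Add(Add(2338, 68), Add(Add(6, -184), Mul(-1, Add(Mul(2, 100), Mul(Pow(2, Rational(1, 2)), Mul(I, Pow(10, Rational(1, 2)))))))) = Add(2406, Add(-178, Mul(-1, Add(200, Mul(2, I, Pow(5, Rational(1, 2))))))) = Add(2406, Add(-178, Add(-200, Mul(-2, I, Pow(5, Rational(1, 2)))))) = Add(2406, Add(-378, Mul(-2, I, Pow(5, Rational(1, 2))))) = Add(2028, Mul(-2, I, Pow(5, Rational(1, 2))))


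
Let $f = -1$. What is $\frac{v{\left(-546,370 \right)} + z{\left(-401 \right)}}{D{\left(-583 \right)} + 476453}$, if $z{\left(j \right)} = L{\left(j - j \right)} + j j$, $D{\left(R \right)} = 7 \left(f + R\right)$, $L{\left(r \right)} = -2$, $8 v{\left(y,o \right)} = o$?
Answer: $\frac{643381}{1889460} \approx 0.34051$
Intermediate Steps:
$v{\left(y,o \right)} = \frac{o}{8}$
$D{\left(R \right)} = -7 + 7 R$ ($D{\left(R \right)} = 7 \left(-1 + R\right) = -7 + 7 R$)
$z{\left(j \right)} = -2 + j^{2}$ ($z{\left(j \right)} = -2 + j j = -2 + j^{2}$)
$\frac{v{\left(-546,370 \right)} + z{\left(-401 \right)}}{D{\left(-583 \right)} + 476453} = \frac{\frac{1}{8} \cdot 370 - \left(2 - \left(-401\right)^{2}\right)}{\left(-7 + 7 \left(-583\right)\right) + 476453} = \frac{\frac{185}{4} + \left(-2 + 160801\right)}{\left(-7 - 4081\right) + 476453} = \frac{\frac{185}{4} + 160799}{-4088 + 476453} = \frac{643381}{4 \cdot 472365} = \frac{643381}{4} \cdot \frac{1}{472365} = \frac{643381}{1889460}$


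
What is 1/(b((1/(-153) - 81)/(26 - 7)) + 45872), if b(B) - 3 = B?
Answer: 2907/133346231 ≈ 2.1800e-5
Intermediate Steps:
b(B) = 3 + B
1/(b((1/(-153) - 81)/(26 - 7)) + 45872) = 1/((3 + (1/(-153) - 81)/(26 - 7)) + 45872) = 1/((3 + (-1/153 - 81)/19) + 45872) = 1/((3 - 12394/153*1/19) + 45872) = 1/((3 - 12394/2907) + 45872) = 1/(-3673/2907 + 45872) = 1/(133346231/2907) = 2907/133346231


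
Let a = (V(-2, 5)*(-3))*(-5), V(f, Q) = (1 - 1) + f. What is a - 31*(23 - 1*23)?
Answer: -30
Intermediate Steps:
V(f, Q) = f (V(f, Q) = 0 + f = f)
a = -30 (a = -2*(-3)*(-5) = 6*(-5) = -30)
a - 31*(23 - 1*23) = -30 - 31*(23 - 1*23) = -30 - 31*(23 - 23) = -30 - 31*0 = -30 + 0 = -30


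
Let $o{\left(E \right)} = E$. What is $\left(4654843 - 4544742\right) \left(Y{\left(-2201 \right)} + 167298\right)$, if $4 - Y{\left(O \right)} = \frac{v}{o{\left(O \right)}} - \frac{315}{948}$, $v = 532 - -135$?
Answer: $\frac{12811535095620609}{695516} \approx 1.842 \cdot 10^{10}$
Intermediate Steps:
$v = 667$ ($v = 532 + 135 = 667$)
$Y{\left(O \right)} = \frac{1369}{316} - \frac{667}{O}$ ($Y{\left(O \right)} = 4 - \left(\frac{667}{O} - \frac{315}{948}\right) = 4 - \left(\frac{667}{O} - \frac{105}{316}\right) = 4 - \left(- \frac{105}{316} + \frac{667}{O}\right) = 4 + \left(\frac{105}{316} - \frac{667}{O}\right) = \frac{1369}{316} - \frac{667}{O}$)
$\left(4654843 - 4544742\right) \left(Y{\left(-2201 \right)} + 167298\right) = \left(4654843 - 4544742\right) \left(\left(\frac{1369}{316} - \frac{667}{-2201}\right) + 167298\right) = 110101 \left(\left(\frac{1369}{316} - - \frac{667}{2201}\right) + 167298\right) = 110101 \left(\left(\frac{1369}{316} + \frac{667}{2201}\right) + 167298\right) = 110101 \left(\frac{3223941}{695516} + 167298\right) = 110101 \cdot \frac{116361659709}{695516} = \frac{12811535095620609}{695516}$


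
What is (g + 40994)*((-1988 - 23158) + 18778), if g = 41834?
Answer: -527448704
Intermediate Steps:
(g + 40994)*((-1988 - 23158) + 18778) = (41834 + 40994)*((-1988 - 23158) + 18778) = 82828*(-25146 + 18778) = 82828*(-6368) = -527448704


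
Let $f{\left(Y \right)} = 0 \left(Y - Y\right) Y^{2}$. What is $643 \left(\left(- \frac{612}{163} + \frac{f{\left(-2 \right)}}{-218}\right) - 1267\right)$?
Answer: $- \frac{133186519}{163} \approx -8.171 \cdot 10^{5}$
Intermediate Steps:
$f{\left(Y \right)} = 0$ ($f{\left(Y \right)} = 0 \cdot 0 Y^{2} = 0 Y^{2} = 0$)
$643 \left(\left(- \frac{612}{163} + \frac{f{\left(-2 \right)}}{-218}\right) - 1267\right) = 643 \left(\left(- \frac{612}{163} + \frac{0}{-218}\right) - 1267\right) = 643 \left(\left(\left(-612\right) \frac{1}{163} + 0 \left(- \frac{1}{218}\right)\right) - 1267\right) = 643 \left(\left(- \frac{612}{163} + 0\right) - 1267\right) = 643 \left(- \frac{612}{163} - 1267\right) = 643 \left(- \frac{207133}{163}\right) = - \frac{133186519}{163}$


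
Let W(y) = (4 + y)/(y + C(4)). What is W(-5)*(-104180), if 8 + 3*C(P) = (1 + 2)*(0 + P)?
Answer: -312540/11 ≈ -28413.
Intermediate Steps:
C(P) = -8/3 + P (C(P) = -8/3 + ((1 + 2)*(0 + P))/3 = -8/3 + (3*P)/3 = -8/3 + P)
W(y) = (4 + y)/(4/3 + y) (W(y) = (4 + y)/(y + (-8/3 + 4)) = (4 + y)/(y + 4/3) = (4 + y)/(4/3 + y))
W(-5)*(-104180) = (3*(4 - 5)/(4 + 3*(-5)))*(-104180) = (3*(-1)/(4 - 15))*(-104180) = (3*(-1)/(-11))*(-104180) = (3*(-1/11)*(-1))*(-104180) = (3/11)*(-104180) = -312540/11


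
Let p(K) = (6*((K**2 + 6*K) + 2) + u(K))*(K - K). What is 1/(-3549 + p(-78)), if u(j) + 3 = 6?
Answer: -1/3549 ≈ -0.00028177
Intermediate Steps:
u(j) = 3 (u(j) = -3 + 6 = 3)
p(K) = 0 (p(K) = (6*((K**2 + 6*K) + 2) + 3)*(K - K) = (6*(2 + K**2 + 6*K) + 3)*0 = ((12 + 6*K**2 + 36*K) + 3)*0 = (15 + 6*K**2 + 36*K)*0 = 0)
1/(-3549 + p(-78)) = 1/(-3549 + 0) = 1/(-3549) = -1/3549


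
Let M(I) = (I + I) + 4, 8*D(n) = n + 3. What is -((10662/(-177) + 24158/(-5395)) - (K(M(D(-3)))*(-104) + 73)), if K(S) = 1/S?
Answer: 35559487/318305 ≈ 111.72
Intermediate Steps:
D(n) = 3/8 + n/8 (D(n) = (n + 3)/8 = (3 + n)/8 = 3/8 + n/8)
M(I) = 4 + 2*I (M(I) = 2*I + 4 = 4 + 2*I)
K(S) = 1/S
-((10662/(-177) + 24158/(-5395)) - (K(M(D(-3)))*(-104) + 73)) = -((10662/(-177) + 24158/(-5395)) - (-104/(4 + 2*(3/8 + (⅛)*(-3))) + 73)) = -((10662*(-1/177) + 24158*(-1/5395)) - (-104/(4 + 2*(3/8 - 3/8)) + 73)) = -((-3554/59 - 24158/5395) - (-104/(4 + 2*0) + 73)) = -(-20599152/318305 - (-104/(4 + 0) + 73)) = -(-20599152/318305 - (-104/4 + 73)) = -(-20599152/318305 - ((¼)*(-104) + 73)) = -(-20599152/318305 - (-26 + 73)) = -(-20599152/318305 - 1*47) = -(-20599152/318305 - 47) = -1*(-35559487/318305) = 35559487/318305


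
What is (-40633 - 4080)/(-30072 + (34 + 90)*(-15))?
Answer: 44713/31932 ≈ 1.4003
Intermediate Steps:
(-40633 - 4080)/(-30072 + (34 + 90)*(-15)) = -44713/(-30072 + 124*(-15)) = -44713/(-30072 - 1860) = -44713/(-31932) = -44713*(-1/31932) = 44713/31932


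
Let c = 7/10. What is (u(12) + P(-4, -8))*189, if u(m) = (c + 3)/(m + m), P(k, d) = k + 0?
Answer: -58149/80 ≈ -726.86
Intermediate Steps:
c = 7/10 (c = 7*(⅒) = 7/10 ≈ 0.70000)
P(k, d) = k
u(m) = 37/(20*m) (u(m) = (7/10 + 3)/(m + m) = 37/(10*((2*m))) = 37*(1/(2*m))/10 = 37/(20*m))
(u(12) + P(-4, -8))*189 = ((37/20)/12 - 4)*189 = ((37/20)*(1/12) - 4)*189 = (37/240 - 4)*189 = -923/240*189 = -58149/80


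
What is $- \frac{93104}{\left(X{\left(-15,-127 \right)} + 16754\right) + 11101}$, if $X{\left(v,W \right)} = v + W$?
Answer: $- \frac{93104}{27713} \approx -3.3596$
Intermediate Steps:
$X{\left(v,W \right)} = W + v$
$- \frac{93104}{\left(X{\left(-15,-127 \right)} + 16754\right) + 11101} = - \frac{93104}{\left(\left(-127 - 15\right) + 16754\right) + 11101} = - \frac{93104}{\left(-142 + 16754\right) + 11101} = - \frac{93104}{16612 + 11101} = - \frac{93104}{27713}$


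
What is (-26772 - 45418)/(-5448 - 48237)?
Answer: 14438/10737 ≈ 1.3447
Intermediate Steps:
(-26772 - 45418)/(-5448 - 48237) = -72190/(-53685) = -72190*(-1/53685) = 14438/10737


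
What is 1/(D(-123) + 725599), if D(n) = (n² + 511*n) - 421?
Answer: 1/677454 ≈ 1.4761e-6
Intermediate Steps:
D(n) = -421 + n² + 511*n
1/(D(-123) + 725599) = 1/((-421 + (-123)² + 511*(-123)) + 725599) = 1/((-421 + 15129 - 62853) + 725599) = 1/(-48145 + 725599) = 1/677454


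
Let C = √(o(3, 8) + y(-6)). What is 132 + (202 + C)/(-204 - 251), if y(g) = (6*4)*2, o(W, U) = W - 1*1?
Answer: 59858/455 - √2/91 ≈ 131.54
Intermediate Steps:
o(W, U) = -1 + W (o(W, U) = W - 1 = -1 + W)
y(g) = 48 (y(g) = 24*2 = 48)
C = 5*√2 (C = √((-1 + 3) + 48) = √(2 + 48) = √50 = 5*√2 ≈ 7.0711)
132 + (202 + C)/(-204 - 251) = 132 + (202 + 5*√2)/(-204 - 251) = 132 + (202 + 5*√2)/(-455) = 132 + (202 + 5*√2)*(-1/455) = 132 + (-202/455 - √2/91) = 59858/455 - √2/91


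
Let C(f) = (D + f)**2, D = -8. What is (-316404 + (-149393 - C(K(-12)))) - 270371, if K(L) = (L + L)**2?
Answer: -1058792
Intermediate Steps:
K(L) = 4*L**2 (K(L) = (2*L)**2 = 4*L**2)
C(f) = (-8 + f)**2
(-316404 + (-149393 - C(K(-12)))) - 270371 = (-316404 + (-149393 - (-8 + 4*(-12)**2)**2)) - 270371 = (-316404 + (-149393 - (-8 + 4*144)**2)) - 270371 = (-316404 + (-149393 - (-8 + 576)**2)) - 270371 = (-316404 + (-149393 - 1*568**2)) - 270371 = (-316404 + (-149393 - 1*322624)) - 270371 = (-316404 + (-149393 - 322624)) - 270371 = (-316404 - 472017) - 270371 = -788421 - 270371 = -1058792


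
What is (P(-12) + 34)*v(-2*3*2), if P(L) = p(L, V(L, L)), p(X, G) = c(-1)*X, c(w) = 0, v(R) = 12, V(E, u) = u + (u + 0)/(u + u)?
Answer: 408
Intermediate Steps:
V(E, u) = ½ + u (V(E, u) = u + u/((2*u)) = u + u*(1/(2*u)) = u + ½ = ½ + u)
p(X, G) = 0 (p(X, G) = 0*X = 0)
P(L) = 0
(P(-12) + 34)*v(-2*3*2) = (0 + 34)*12 = 34*12 = 408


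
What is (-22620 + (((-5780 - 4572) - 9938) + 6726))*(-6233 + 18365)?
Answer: -438984288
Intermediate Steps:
(-22620 + (((-5780 - 4572) - 9938) + 6726))*(-6233 + 18365) = (-22620 + ((-10352 - 9938) + 6726))*12132 = (-22620 + (-20290 + 6726))*12132 = (-22620 - 13564)*12132 = -36184*12132 = -438984288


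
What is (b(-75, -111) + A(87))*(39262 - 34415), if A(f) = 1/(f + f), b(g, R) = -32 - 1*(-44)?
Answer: 10125383/174 ≈ 58192.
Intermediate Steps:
b(g, R) = 12 (b(g, R) = -32 + 44 = 12)
A(f) = 1/(2*f)
(b(-75, -111) + A(87))*(39262 - 34415) = (12 + (½)/87)*(39262 - 34415) = (12 + (½)*(1/87))*4847 = (12 + 1/174)*4847 = (2089/174)*4847 = 10125383/174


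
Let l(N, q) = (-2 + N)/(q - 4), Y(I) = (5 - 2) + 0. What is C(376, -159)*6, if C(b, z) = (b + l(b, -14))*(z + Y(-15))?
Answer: -332488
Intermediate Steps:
Y(I) = 3 (Y(I) = 3 + 0 = 3)
l(N, q) = (-2 + N)/(-4 + q)
C(b, z) = (3 + z)*(1/9 + 17*b/18) (C(b, z) = (b + (-2 + b)/(-4 - 14))*(z + 3) = (b + (-2 + b)/(-18))*(3 + z) = (b - (-2 + b)/18)*(3 + z) = (b + (1/9 - b/18))*(3 + z) = (1/9 + 17*b/18)*(3 + z) = (3 + z)*(1/9 + 17*b/18))
C(376, -159)*6 = (1/3 + (1/9)*(-159) + (17/6)*376 + (17/18)*376*(-159))*6 = (1/3 - 53/3 + 3196/3 - 169388/3)*6 = -166244/3*6 = -332488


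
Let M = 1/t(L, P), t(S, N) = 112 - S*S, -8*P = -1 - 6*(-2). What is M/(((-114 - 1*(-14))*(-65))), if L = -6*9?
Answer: -1/18226000 ≈ -5.4867e-8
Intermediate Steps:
P = -11/8 (P = -(-1 - 6*(-2))/8 = -(-1 + 12)/8 = -⅛*11 = -11/8 ≈ -1.3750)
L = -54
t(S, N) = 112 - S²
M = -1/2804 (M = 1/(112 - 1*(-54)²) = 1/(112 - 1*2916) = 1/(112 - 2916) = 1/(-2804) = -1/2804 ≈ -0.00035663)
M/(((-114 - 1*(-14))*(-65))) = -(-1/(65*(-114 - 1*(-14))))/2804 = -(-1/(65*(-114 + 14)))/2804 = -1/(2804*((-100*(-65)))) = -1/2804/6500 = -1/2804*1/6500 = -1/18226000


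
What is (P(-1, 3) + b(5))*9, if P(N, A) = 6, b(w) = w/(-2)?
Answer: 63/2 ≈ 31.500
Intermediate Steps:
b(w) = -w/2 (b(w) = w*(-½) = -w/2)
(P(-1, 3) + b(5))*9 = (6 - ½*5)*9 = (6 - 5/2)*9 = (7/2)*9 = 63/2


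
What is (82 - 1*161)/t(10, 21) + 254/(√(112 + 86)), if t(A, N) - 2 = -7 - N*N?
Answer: 79/446 + 127*√22/33 ≈ 18.228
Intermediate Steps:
t(A, N) = -5 - N² (t(A, N) = 2 + (-7 - N*N) = 2 + (-7 - N²) = -5 - N²)
(82 - 1*161)/t(10, 21) + 254/(√(112 + 86)) = (82 - 1*161)/(-5 - 1*21²) + 254/(√(112 + 86)) = (82 - 161)/(-5 - 1*441) + 254/(√198) = -79/(-5 - 441) + 254/((3*√22)) = -79/(-446) + 254*(√22/66) = -79*(-1/446) + 127*√22/33 = 79/446 + 127*√22/33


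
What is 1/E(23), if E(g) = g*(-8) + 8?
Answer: -1/176 ≈ -0.0056818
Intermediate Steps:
E(g) = 8 - 8*g (E(g) = -8*g + 8 = 8 - 8*g)
1/E(23) = 1/(8 - 8*23) = 1/(8 - 184) = 1/(-176) = -1/176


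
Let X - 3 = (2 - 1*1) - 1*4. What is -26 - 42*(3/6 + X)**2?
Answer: -73/2 ≈ -36.500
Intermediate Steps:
X = 0 (X = 3 + ((2 - 1*1) - 1*4) = 3 + ((2 - 1) - 4) = 3 + (1 - 4) = 3 - 3 = 0)
-26 - 42*(3/6 + X)**2 = -26 - 42*(3/6 + 0)**2 = -26 - 42*(3*(1/6) + 0)**2 = -26 - 42*(1/2 + 0)**2 = -26 - 42*(1/2)**2 = -26 - 42*1/4 = -26 - 21/2 = -73/2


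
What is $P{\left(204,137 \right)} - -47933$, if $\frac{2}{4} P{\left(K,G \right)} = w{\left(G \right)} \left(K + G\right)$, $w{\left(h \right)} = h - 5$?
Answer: $137957$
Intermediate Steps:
$w{\left(h \right)} = -5 + h$ ($w{\left(h \right)} = h - 5 = -5 + h$)
$P{\left(K,G \right)} = 2 \left(-5 + G\right) \left(G + K\right)$ ($P{\left(K,G \right)} = 2 \left(-5 + G\right) \left(K + G\right) = 2 \left(-5 + G\right) \left(G + K\right)$)
$P{\left(204,137 \right)} - -47933 = 2 \left(-5 + 137\right) \left(137 + 204\right) - -47933 = 2 \cdot 132 \cdot 341 + 47933 = 90024 + 47933 = 137957$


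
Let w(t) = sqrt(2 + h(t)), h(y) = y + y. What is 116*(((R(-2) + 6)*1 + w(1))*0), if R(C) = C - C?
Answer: 0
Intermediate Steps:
R(C) = 0
h(y) = 2*y
w(t) = sqrt(2 + 2*t)
116*(((R(-2) + 6)*1 + w(1))*0) = 116*(((0 + 6)*1 + sqrt(2 + 2*1))*0) = 116*((6*1 + sqrt(2 + 2))*0) = 116*((6 + sqrt(4))*0) = 116*((6 + 2)*0) = 116*(8*0) = 116*0 = 0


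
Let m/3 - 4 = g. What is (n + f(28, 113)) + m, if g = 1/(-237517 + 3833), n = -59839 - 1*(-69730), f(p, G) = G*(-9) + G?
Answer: 2102922313/233684 ≈ 8999.0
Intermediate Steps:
f(p, G) = -8*G (f(p, G) = -9*G + G = -8*G)
n = 9891 (n = -59839 + 69730 = 9891)
g = -1/233684 (g = 1/(-233684) = -1/233684 ≈ -4.2793e-6)
m = 2804205/233684 (m = 12 + 3*(-1/233684) = 12 - 3/233684 = 2804205/233684 ≈ 12.000)
(n + f(28, 113)) + m = (9891 - 8*113) + 2804205/233684 = (9891 - 904) + 2804205/233684 = 8987 + 2804205/233684 = 2102922313/233684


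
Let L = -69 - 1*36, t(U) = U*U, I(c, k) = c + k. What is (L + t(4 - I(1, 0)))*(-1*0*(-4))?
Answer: 0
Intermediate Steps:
t(U) = U²
L = -105 (L = -69 - 36 = -105)
(L + t(4 - I(1, 0)))*(-1*0*(-4)) = (-105 + (4 - (1 + 0))²)*(-1*0*(-4)) = (-105 + (4 - 1*1)²)*(0*(-4)) = (-105 + (4 - 1)²)*0 = (-105 + 3²)*0 = (-105 + 9)*0 = -96*0 = 0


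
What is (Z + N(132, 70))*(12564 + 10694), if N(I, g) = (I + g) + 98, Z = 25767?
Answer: 606266286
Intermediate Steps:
N(I, g) = 98 + I + g
(Z + N(132, 70))*(12564 + 10694) = (25767 + (98 + 132 + 70))*(12564 + 10694) = (25767 + 300)*23258 = 26067*23258 = 606266286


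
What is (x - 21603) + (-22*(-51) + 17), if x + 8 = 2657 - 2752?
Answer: -20567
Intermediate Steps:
x = -103 (x = -8 + (2657 - 2752) = -8 - 95 = -103)
(x - 21603) + (-22*(-51) + 17) = (-103 - 21603) + (-22*(-51) + 17) = -21706 + (1122 + 17) = -21706 + 1139 = -20567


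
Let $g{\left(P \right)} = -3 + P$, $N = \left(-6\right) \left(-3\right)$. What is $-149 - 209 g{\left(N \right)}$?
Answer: $-3284$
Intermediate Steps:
$N = 18$
$-149 - 209 g{\left(N \right)} = -149 - 209 \left(-3 + 18\right) = -149 - 3135 = -3284$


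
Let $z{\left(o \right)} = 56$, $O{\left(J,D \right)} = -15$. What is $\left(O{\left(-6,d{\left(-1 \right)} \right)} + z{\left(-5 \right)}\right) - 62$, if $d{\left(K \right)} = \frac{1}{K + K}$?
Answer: $-21$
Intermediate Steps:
$d{\left(K \right)} = \frac{1}{2 K}$
$\left(O{\left(-6,d{\left(-1 \right)} \right)} + z{\left(-5 \right)}\right) - 62 = \left(-15 + 56\right) - 62 = 41 - 62 = -21$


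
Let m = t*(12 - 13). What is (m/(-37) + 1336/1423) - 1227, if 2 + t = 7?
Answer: -64546230/52651 ≈ -1225.9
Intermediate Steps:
t = 5 (t = -2 + 7 = 5)
m = -5 (m = 5*(12 - 13) = 5*(-1) = -5)
(m/(-37) + 1336/1423) - 1227 = (-5/(-37) + 1336/1423) - 1227 = (-5*(-1/37) + 1336*(1/1423)) - 1227 = (5/37 + 1336/1423) - 1227 = 56547/52651 - 1227 = -64546230/52651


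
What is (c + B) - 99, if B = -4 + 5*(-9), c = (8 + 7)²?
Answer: 77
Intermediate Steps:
c = 225 (c = 15² = 225)
B = -49 (B = -4 - 45 = -49)
(c + B) - 99 = (225 - 49) - 99 = 176 - 99 = 77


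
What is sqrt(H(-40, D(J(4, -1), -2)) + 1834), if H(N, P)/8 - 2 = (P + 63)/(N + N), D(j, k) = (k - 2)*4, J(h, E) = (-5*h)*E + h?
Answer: sqrt(184530)/10 ≈ 42.957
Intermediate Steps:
J(h, E) = h - 5*E*h (J(h, E) = -5*E*h + h = h - 5*E*h)
D(j, k) = -8 + 4*k (D(j, k) = (-2 + k)*4 = -8 + 4*k)
H(N, P) = 16 + 4*(63 + P)/N (H(N, P) = 16 + 8*((P + 63)/(N + N)) = 16 + 8*((63 + P)/((2*N))) = 16 + 8*((63 + P)*(1/(2*N))) = 16 + 8*((63 + P)/(2*N)) = 16 + 4*(63 + P)/N)
sqrt(H(-40, D(J(4, -1), -2)) + 1834) = sqrt(4*(63 + (-8 + 4*(-2)) + 4*(-40))/(-40) + 1834) = sqrt(4*(-1/40)*(63 + (-8 - 8) - 160) + 1834) = sqrt(4*(-1/40)*(63 - 16 - 160) + 1834) = sqrt(4*(-1/40)*(-113) + 1834) = sqrt(113/10 + 1834) = sqrt(18453/10) = sqrt(184530)/10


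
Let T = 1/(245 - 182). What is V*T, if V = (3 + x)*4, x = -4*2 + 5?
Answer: 0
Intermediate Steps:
x = -3 (x = -8 + 5 = -3)
T = 1/63 ≈ 0.015873
V = 0 (V = (3 - 3)*4 = 0*4 = 0)
V*T = 0*(1/63) = 0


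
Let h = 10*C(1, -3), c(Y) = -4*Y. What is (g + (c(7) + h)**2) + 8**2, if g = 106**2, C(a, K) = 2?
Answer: 11364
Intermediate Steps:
h = 20 (h = 10*2 = 20)
g = 11236
(g + (c(7) + h)**2) + 8**2 = (11236 + (-4*7 + 20)**2) + 8**2 = (11236 + (-28 + 20)**2) + 64 = (11236 + (-8)**2) + 64 = (11236 + 64) + 64 = 11300 + 64 = 11364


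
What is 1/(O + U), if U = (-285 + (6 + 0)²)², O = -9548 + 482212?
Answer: 1/534665 ≈ 1.8703e-6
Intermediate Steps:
O = 472664
U = 62001 (U = (-285 + 6²)² = (-285 + 36)² = (-249)² = 62001)
1/(O + U) = 1/(472664 + 62001) = 1/534665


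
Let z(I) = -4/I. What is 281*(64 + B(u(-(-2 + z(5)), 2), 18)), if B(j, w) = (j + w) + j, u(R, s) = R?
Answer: 123078/5 ≈ 24616.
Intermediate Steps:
B(j, w) = w + 2*j
281*(64 + B(u(-(-2 + z(5)), 2), 18)) = 281*(64 + (18 + 2*(-(-2 - 4/5)))) = 281*(64 + (18 + 2*(-1*(-14/5)))) = 281*(64 + (18 + 2*(14/5))) = 281*(64 + (18 + 28/5)) = 281*(64 + 118/5) = 281*(438/5) = 123078/5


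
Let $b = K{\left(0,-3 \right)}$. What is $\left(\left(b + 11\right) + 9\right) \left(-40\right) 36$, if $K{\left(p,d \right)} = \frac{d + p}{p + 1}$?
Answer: $-24480$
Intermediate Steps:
$K{\left(p,d \right)} = \frac{d + p}{1 + p}$
$b = -3$ ($b = \frac{-3 + 0}{1 + 0} = 1^{-1} \left(-3\right) = 1 \left(-3\right) = -3$)
$\left(\left(b + 11\right) + 9\right) \left(-40\right) 36 = \left(\left(-3 + 11\right) + 9\right) \left(-40\right) 36 = \left(8 + 9\right) \left(-40\right) 36 = 17 \left(-40\right) 36 = \left(-680\right) 36 = -24480$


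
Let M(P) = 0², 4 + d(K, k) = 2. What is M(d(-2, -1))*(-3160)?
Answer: 0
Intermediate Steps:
d(K, k) = -2 (d(K, k) = -4 + 2 = -2)
M(P) = 0
M(d(-2, -1))*(-3160) = 0*(-3160) = 0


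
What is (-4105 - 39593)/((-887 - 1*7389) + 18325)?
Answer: -43698/10049 ≈ -4.3485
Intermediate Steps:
(-4105 - 39593)/((-887 - 1*7389) + 18325) = -43698/((-887 - 7389) + 18325) = -43698/(-8276 + 18325) = -43698/10049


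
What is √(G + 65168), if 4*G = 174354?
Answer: √435026/2 ≈ 329.78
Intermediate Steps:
G = 87177/2 (G = (¼)*174354 = 87177/2 ≈ 43589.)
√(G + 65168) = √(87177/2 + 65168) = √(217513/2) = √435026/2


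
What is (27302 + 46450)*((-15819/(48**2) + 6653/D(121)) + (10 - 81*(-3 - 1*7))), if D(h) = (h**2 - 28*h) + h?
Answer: 10921479862433/181984 ≈ 6.0013e+7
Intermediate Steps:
D(h) = h**2 - 27*h
(27302 + 46450)*((-15819/(48**2) + 6653/D(121)) + (10 - 81*(-3 - 1*7))) = (27302 + 46450)*((-15819/(48**2) + 6653/((121*(-27 + 121)))) + (10 - 81*(-3 - 1*7))) = 73752*((-15819/2304 + 6653/((121*94))) + (10 - 81*(-3 - 7))) = 73752*((-15819*1/2304 + 6653/11374) + (10 - 81*(-10))) = 73752*((-5273/768 + 6653*(1/11374)) + (10 + 810)) = 73752*((-5273/768 + 6653/11374) + 820) = 73752*(-27432799/4367616 + 820) = 73752*(3554012321/4367616) = 10921479862433/181984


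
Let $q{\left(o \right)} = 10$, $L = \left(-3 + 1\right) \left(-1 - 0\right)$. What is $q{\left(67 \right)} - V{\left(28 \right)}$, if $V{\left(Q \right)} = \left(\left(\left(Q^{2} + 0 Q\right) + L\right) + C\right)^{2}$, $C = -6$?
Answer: $-608390$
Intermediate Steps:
$L = 2$ ($L = - 2 \left(-1 + \left(-5 + 5\right)\right) = - 2 \left(-1 + 0\right) = \left(-2\right) \left(-1\right) = 2$)
$V{\left(Q \right)} = \left(-4 + Q^{2}\right)^{2}$ ($V{\left(Q \right)} = \left(\left(\left(Q^{2} + 0 Q\right) + 2\right) - 6\right)^{2} = \left(\left(\left(Q^{2} + 0\right) + 2\right) - 6\right)^{2} = \left(\left(Q^{2} + 2\right) - 6\right)^{2} = \left(\left(2 + Q^{2}\right) - 6\right)^{2} = \left(-4 + Q^{2}\right)^{2}$)
$q{\left(67 \right)} - V{\left(28 \right)} = 10 - \left(-4 + 28^{2}\right)^{2} = 10 - \left(-4 + 784\right)^{2} = 10 - 780^{2} = 10 - 608400 = -608390$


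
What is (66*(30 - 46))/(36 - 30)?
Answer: -176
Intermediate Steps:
(66*(30 - 46))/(36 - 30) = (66*(-16))/6 = -1056*⅙ = -176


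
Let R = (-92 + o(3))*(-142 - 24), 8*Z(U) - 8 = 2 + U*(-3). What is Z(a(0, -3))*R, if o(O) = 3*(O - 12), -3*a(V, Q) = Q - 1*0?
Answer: 69139/4 ≈ 17285.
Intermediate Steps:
a(V, Q) = -Q/3 (a(V, Q) = -(Q - 1*0)/3 = -(Q + 0)/3 = -Q/3)
o(O) = -36 + 3*O (o(O) = 3*(-12 + O) = -36 + 3*O)
Z(U) = 5/4 - 3*U/8 (Z(U) = 1 + (2 + U*(-3))/8 = 1 + (2 - 3*U)/8 = 1 + (1/4 - 3*U/8) = 5/4 - 3*U/8)
R = 19754 (R = (-92 + (-36 + 3*3))*(-142 - 24) = (-92 + (-36 + 9))*(-166) = (-92 - 27)*(-166) = -119*(-166) = 19754)
Z(a(0, -3))*R = (5/4 - (-1)*(-3)/8)*19754 = (5/4 - 3/8*1)*19754 = (5/4 - 3/8)*19754 = (7/8)*19754 = 69139/4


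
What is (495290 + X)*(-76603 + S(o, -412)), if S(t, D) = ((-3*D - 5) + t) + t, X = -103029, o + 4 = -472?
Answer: -29938928564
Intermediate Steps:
o = -476 (o = -4 - 472 = -476)
S(t, D) = -5 - 3*D + 2*t (S(t, D) = ((-5 - 3*D) + t) + t = (-5 + t - 3*D) + t = -5 - 3*D + 2*t)
(495290 + X)*(-76603 + S(o, -412)) = (495290 - 103029)*(-76603 + (-5 - 3*(-412) + 2*(-476))) = 392261*(-76603 + (-5 + 1236 - 952)) = 392261*(-76603 + 279) = 392261*(-76324) = -29938928564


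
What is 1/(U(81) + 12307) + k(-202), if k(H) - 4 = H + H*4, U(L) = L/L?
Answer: -12381847/12308 ≈ -1006.0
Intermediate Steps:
U(L) = 1
k(H) = 4 + 5*H (k(H) = 4 + (H + H*4) = 4 + (H + 4*H) = 4 + 5*H)
1/(U(81) + 12307) + k(-202) = 1/(1 + 12307) + (4 + 5*(-202)) = 1/12308 + (4 - 1010) = 1/12308 - 1006 = -12381847/12308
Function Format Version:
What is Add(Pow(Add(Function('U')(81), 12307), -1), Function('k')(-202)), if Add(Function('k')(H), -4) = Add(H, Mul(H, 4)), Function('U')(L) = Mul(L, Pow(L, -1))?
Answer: Rational(-12381847, 12308) ≈ -1006.0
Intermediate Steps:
Function('U')(L) = 1
Function('k')(H) = Add(4, Mul(5, H)) (Function('k')(H) = Add(4, Add(H, Mul(H, 4))) = Add(4, Add(H, Mul(4, H))) = Add(4, Mul(5, H)))
Add(Pow(Add(Function('U')(81), 12307), -1), Function('k')(-202)) = Add(Pow(Add(1, 12307), -1), Add(4, Mul(5, -202))) = Add(Pow(12308, -1), Add(4, -1010)) = Add(Rational(1, 12308), -1006) = Rational(-12381847, 12308)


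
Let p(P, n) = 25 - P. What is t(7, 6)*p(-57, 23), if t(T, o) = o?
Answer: 492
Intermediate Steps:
t(7, 6)*p(-57, 23) = 6*(25 - 1*(-57)) = 6*(25 + 57) = 6*82 = 492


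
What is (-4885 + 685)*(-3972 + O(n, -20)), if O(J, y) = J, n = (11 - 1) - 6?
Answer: 16665600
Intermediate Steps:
n = 4 (n = 10 - 6 = 4)
(-4885 + 685)*(-3972 + O(n, -20)) = (-4885 + 685)*(-3972 + 4) = -4200*(-3968) = 16665600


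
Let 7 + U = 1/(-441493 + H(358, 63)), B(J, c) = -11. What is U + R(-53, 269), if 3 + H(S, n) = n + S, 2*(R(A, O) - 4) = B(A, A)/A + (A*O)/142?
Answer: -352513771177/6639060900 ≈ -53.097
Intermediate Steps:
R(A, O) = 4 - 11/(2*A) + A*O/284 (R(A, O) = 4 + (-11/A + (A*O)/142)/2 = 4 + (-11/A + (A*O)*(1/142))/2 = 4 + (-11/A + A*O/142)/2 = 4 + (-11/(2*A) + A*O/284) = 4 - 11/(2*A) + A*O/284)
H(S, n) = -3 + S + n (H(S, n) = -3 + (n + S) = -3 + (S + n) = -3 + S + n)
U = -3087526/441075 (U = -7 + 1/(-441493 + (-3 + 358 + 63)) = -7 + 1/(-441493 + 418) = -7 + 1/(-441075) = -7 - 1/441075 = -3087526/441075 ≈ -7.0000)
U + R(-53, 269) = -3087526/441075 + (1/284)*(-1562 - 53*(1136 - 53*269))/(-53) = -3087526/441075 + (1/284)*(-1/53)*(-1562 - 53*(1136 - 14257)) = -3087526/441075 + (1/284)*(-1/53)*(-1562 - 53*(-13121)) = -3087526/441075 + (1/284)*(-1/53)*(-1562 + 695413) = -3087526/441075 + (1/284)*(-1/53)*693851 = -3087526/441075 - 693851/15052 = -352513771177/6639060900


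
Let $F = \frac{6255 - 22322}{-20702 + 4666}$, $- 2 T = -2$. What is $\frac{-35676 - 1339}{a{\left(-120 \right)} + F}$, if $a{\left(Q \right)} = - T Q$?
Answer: $- \frac{593572540}{1940387} \approx -305.9$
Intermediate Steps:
$T = 1$ ($T = \left(- \frac{1}{2}\right) \left(-2\right) = 1$)
$a{\left(Q \right)} = - Q$ ($a{\left(Q \right)} = - 1 Q = - Q$)
$F = \frac{16067}{16036}$ ($F = - \frac{16067}{-16036} = \left(-16067\right) \left(- \frac{1}{16036}\right) = \frac{16067}{16036} \approx 1.0019$)
$\frac{-35676 - 1339}{a{\left(-120 \right)} + F} = \frac{-35676 - 1339}{\left(-1\right) \left(-120\right) + \frac{16067}{16036}} = - \frac{37015}{120 + \frac{16067}{16036}} = - \frac{37015}{\frac{1940387}{16036}} = \left(-37015\right) \frac{16036}{1940387} = - \frac{593572540}{1940387}$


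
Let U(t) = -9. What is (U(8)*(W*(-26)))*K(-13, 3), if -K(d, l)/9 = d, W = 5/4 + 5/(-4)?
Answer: 0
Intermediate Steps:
W = 0 (W = 5*(1/4) + 5*(-1/4) = 5/4 - 5/4 = 0)
K(d, l) = -9*d
(U(8)*(W*(-26)))*K(-13, 3) = (-0*(-26))*(-9*(-13)) = -9*0*117 = 0*117 = 0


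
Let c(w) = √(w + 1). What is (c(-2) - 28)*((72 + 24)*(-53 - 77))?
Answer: 349440 - 12480*I ≈ 3.4944e+5 - 12480.0*I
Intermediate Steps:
c(w) = √(1 + w)
(c(-2) - 28)*((72 + 24)*(-53 - 77)) = (√(1 - 2) - 28)*((72 + 24)*(-53 - 77)) = (√(-1) - 28)*(96*(-130)) = (I - 28)*(-12480) = (-28 + I)*(-12480) = 349440 - 12480*I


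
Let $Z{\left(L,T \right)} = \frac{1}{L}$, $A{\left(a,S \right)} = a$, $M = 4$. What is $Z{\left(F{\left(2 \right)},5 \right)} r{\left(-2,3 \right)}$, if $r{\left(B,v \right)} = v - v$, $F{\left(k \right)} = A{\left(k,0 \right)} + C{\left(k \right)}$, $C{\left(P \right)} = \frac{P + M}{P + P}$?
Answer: $0$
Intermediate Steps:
$C{\left(P \right)} = \frac{4 + P}{2 P}$ ($C{\left(P \right)} = \frac{P + 4}{P + P} = \frac{4 + P}{2 P}$)
$F{\left(k \right)} = k + \frac{4 + k}{2 k}$
$r{\left(B,v \right)} = 0$
$Z{\left(F{\left(2 \right)},5 \right)} r{\left(-2,3 \right)} = \frac{1}{\frac{1}{2} + 2 + \frac{2}{2}} \cdot 0 = \frac{1}{\frac{1}{2} + 2 + 2 \cdot \frac{1}{2}} \cdot 0 = \frac{1}{\frac{1}{2} + 2 + 1} \cdot 0 = \frac{1}{\frac{7}{2}} \cdot 0 = \frac{2}{7} \cdot 0 = 0$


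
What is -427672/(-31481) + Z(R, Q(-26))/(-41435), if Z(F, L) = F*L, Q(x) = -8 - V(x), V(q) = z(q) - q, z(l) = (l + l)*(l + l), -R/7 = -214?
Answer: 146840666364/1304415235 ≈ 112.57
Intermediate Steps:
R = 1498 (R = -7*(-214) = 1498)
z(l) = 4*l² (z(l) = (2*l)*(2*l) = 4*l²)
V(q) = -q + 4*q² (V(q) = 4*q² - q = -q + 4*q²)
Q(x) = -8 - x*(-1 + 4*x)
-427672/(-31481) + Z(R, Q(-26))/(-41435) = -427672/(-31481) + (1498*(-8 - 26 - 4*(-26)²))/(-41435) = -427672*(-1/31481) + (1498*(-8 - 26 - 4*676))*(-1/41435) = 427672/31481 + (1498*(-8 - 26 - 2704))*(-1/41435) = 427672/31481 + (1498*(-2738))*(-1/41435) = 427672/31481 - 4101524*(-1/41435) = 427672/31481 + 4101524/41435 = 146840666364/1304415235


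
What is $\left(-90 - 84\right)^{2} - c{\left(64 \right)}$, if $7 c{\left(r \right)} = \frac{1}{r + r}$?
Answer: $\frac{27127295}{896} \approx 30276.0$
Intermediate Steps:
$c{\left(r \right)} = \frac{1}{14 r}$ ($c{\left(r \right)} = \frac{1}{7 \left(r + r\right)} = \frac{1}{7 \cdot 2 r} = \frac{\frac{1}{2} \frac{1}{r}}{7} = \frac{1}{14 r}$)
$\left(-90 - 84\right)^{2} - c{\left(64 \right)} = \left(-90 - 84\right)^{2} - \frac{1}{14 \cdot 64} = \left(-90 - 84\right)^{2} - \frac{1}{14} \cdot \frac{1}{64} = \left(-90 - 84\right)^{2} - \frac{1}{896} = \left(-174\right)^{2} - \frac{1}{896} = 30276 - \frac{1}{896} = \frac{27127295}{896}$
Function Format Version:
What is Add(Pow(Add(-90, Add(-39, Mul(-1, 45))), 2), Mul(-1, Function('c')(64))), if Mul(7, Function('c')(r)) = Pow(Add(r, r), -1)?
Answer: Rational(27127295, 896) ≈ 30276.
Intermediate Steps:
Function('c')(r) = Mul(Rational(1, 14), Pow(r, -1)) (Function('c')(r) = Mul(Rational(1, 7), Pow(Add(r, r), -1)) = Mul(Rational(1, 7), Pow(Mul(2, r), -1)) = Mul(Rational(1, 7), Mul(Rational(1, 2), Pow(r, -1))) = Mul(Rational(1, 14), Pow(r, -1)))
Add(Pow(Add(-90, Add(-39, Mul(-1, 45))), 2), Mul(-1, Function('c')(64))) = Add(Pow(Add(-90, Add(-39, Mul(-1, 45))), 2), Mul(-1, Mul(Rational(1, 14), Pow(64, -1)))) = Add(Pow(Add(-90, Add(-39, -45)), 2), Mul(-1, Mul(Rational(1, 14), Rational(1, 64)))) = Add(Pow(Add(-90, -84), 2), Mul(-1, Rational(1, 896))) = Add(Pow(-174, 2), Rational(-1, 896)) = Add(30276, Rational(-1, 896)) = Rational(27127295, 896)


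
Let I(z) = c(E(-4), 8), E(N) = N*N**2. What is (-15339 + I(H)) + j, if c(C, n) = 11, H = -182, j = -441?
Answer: -15769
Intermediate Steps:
E(N) = N**3
I(z) = 11
(-15339 + I(H)) + j = (-15339 + 11) - 441 = -15328 - 441 = -15769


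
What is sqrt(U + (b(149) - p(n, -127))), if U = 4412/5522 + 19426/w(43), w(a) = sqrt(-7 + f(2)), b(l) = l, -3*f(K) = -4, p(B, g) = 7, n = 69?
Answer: sqrt(314597870972 - 2517474725282*I*sqrt(51))/46937 ≈ 64.438 - 63.321*I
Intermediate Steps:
f(K) = 4/3 (f(K) = -1/3*(-4) = 4/3)
w(a) = I*sqrt(51)/3 (w(a) = sqrt(-7 + 4/3) = sqrt(-17/3) = I*sqrt(51)/3)
U = 2206/2761 - 19426*I*sqrt(51)/17 (U = 4412/5522 + 19426/((I*sqrt(51)/3)) = 4412*(1/5522) + 19426*(-I*sqrt(51)/17) = 2206/2761 - 19426*I*sqrt(51)/17 ≈ 0.79899 - 8160.6*I)
sqrt(U + (b(149) - p(n, -127))) = sqrt((2206/2761 - 19426*I*sqrt(51)/17) + (149 - 1*7)) = sqrt((2206/2761 - 19426*I*sqrt(51)/17) + (149 - 7)) = sqrt((2206/2761 - 19426*I*sqrt(51)/17) + 142) = sqrt(394268/2761 - 19426*I*sqrt(51)/17)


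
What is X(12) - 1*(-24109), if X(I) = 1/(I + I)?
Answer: 578617/24 ≈ 24109.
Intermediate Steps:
X(I) = 1/(2*I)
X(12) - 1*(-24109) = (½)/12 - 1*(-24109) = (½)*(1/12) + 24109 = 1/24 + 24109 = 578617/24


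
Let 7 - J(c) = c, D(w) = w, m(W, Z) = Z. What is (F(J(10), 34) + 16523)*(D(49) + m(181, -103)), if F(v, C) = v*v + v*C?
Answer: -887220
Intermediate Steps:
J(c) = 7 - c
F(v, C) = v² + C*v
(F(J(10), 34) + 16523)*(D(49) + m(181, -103)) = ((7 - 1*10)*(34 + (7 - 1*10)) + 16523)*(49 - 103) = ((7 - 10)*(34 + (7 - 10)) + 16523)*(-54) = (-3*(34 - 3) + 16523)*(-54) = (-3*31 + 16523)*(-54) = (-93 + 16523)*(-54) = 16430*(-54) = -887220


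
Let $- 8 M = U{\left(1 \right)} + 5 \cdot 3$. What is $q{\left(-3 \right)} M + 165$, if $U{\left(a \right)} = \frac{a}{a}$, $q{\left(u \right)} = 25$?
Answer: $115$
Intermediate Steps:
$U{\left(a \right)} = 1$
$M = -2$ ($M = - \frac{1 + 5 \cdot 3}{8} = - \frac{1 + 15}{8} = \left(- \frac{1}{8}\right) 16 = -2$)
$q{\left(-3 \right)} M + 165 = 25 \left(-2\right) + 165 = -50 + 165 = 115$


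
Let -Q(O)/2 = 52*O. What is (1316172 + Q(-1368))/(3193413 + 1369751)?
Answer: 364611/1140791 ≈ 0.31961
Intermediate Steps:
Q(O) = -104*O
(1316172 + Q(-1368))/(3193413 + 1369751) = (1316172 - 104*(-1368))/(3193413 + 1369751) = (1316172 + 142272)/4563164 = 1458444*(1/4563164) = 364611/1140791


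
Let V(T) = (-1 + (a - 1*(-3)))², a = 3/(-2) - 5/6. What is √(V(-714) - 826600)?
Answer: I*√7439399/3 ≈ 909.18*I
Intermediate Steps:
a = -7/3 (a = 3*(-½) - 5*⅙ = -3/2 - ⅚ = -7/3 ≈ -2.3333)
V(T) = ⅑ (V(T) = (-1 + (-7/3 - 1*(-3)))² = (-1 + (-7/3 + 3))² = (-1 + ⅔)² = (-⅓)² = ⅑)
√(V(-714) - 826600) = √(⅑ - 826600) = √(-7439399/9) = I*√7439399/3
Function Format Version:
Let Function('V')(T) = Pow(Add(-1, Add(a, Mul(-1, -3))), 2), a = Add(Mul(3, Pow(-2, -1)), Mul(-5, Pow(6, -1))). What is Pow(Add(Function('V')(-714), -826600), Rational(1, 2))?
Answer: Mul(Rational(1, 3), I, Pow(7439399, Rational(1, 2))) ≈ Mul(909.18, I)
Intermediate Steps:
a = Rational(-7, 3) (a = Add(Mul(3, Rational(-1, 2)), Mul(-5, Rational(1, 6))) = Add(Rational(-3, 2), Rational(-5, 6)) = Rational(-7, 3) ≈ -2.3333)
Function('V')(T) = Rational(1, 9) (Function('V')(T) = Pow(Add(-1, Add(Rational(-7, 3), Mul(-1, -3))), 2) = Pow(Add(-1, Add(Rational(-7, 3), 3)), 2) = Pow(Add(-1, Rational(2, 3)), 2) = Pow(Rational(-1, 3), 2) = Rational(1, 9))
Pow(Add(Function('V')(-714), -826600), Rational(1, 2)) = Pow(Add(Rational(1, 9), -826600), Rational(1, 2)) = Pow(Rational(-7439399, 9), Rational(1, 2)) = Mul(Rational(1, 3), I, Pow(7439399, Rational(1, 2)))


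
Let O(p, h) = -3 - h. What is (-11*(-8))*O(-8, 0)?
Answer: -264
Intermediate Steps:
(-11*(-8))*O(-8, 0) = (-11*(-8))*(-3 - 1*0) = 88*(-3 + 0) = 88*(-3) = -264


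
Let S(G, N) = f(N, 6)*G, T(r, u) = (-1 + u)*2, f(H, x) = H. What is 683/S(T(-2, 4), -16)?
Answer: -683/96 ≈ -7.1146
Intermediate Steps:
T(r, u) = -2 + 2*u
S(G, N) = G*N (S(G, N) = N*G = G*N)
683/S(T(-2, 4), -16) = 683/(((-2 + 2*4)*(-16))) = 683/(((-2 + 8)*(-16))) = 683/((6*(-16))) = 683/(-96) = 683*(-1/96) = -683/96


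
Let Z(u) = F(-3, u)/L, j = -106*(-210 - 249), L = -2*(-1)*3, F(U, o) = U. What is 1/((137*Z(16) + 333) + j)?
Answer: 2/97837 ≈ 2.0442e-5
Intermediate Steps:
L = 6 (L = 2*3 = 6)
j = 48654 (j = -106*(-459) = 48654)
Z(u) = -½ (Z(u) = -3/6 = -3*⅙ = -½)
1/((137*Z(16) + 333) + j) = 1/((137*(-½) + 333) + 48654) = 1/((-137/2 + 333) + 48654) = 1/(529/2 + 48654) = 1/(97837/2) = 2/97837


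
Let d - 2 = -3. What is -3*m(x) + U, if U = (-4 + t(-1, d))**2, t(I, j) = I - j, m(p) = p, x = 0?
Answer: 16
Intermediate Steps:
d = -1 (d = 2 - 3 = -1)
U = 16 (U = (-4 + (-1 - 1*(-1)))**2 = (-4 + (-1 + 1))**2 = (-4 + 0)**2 = (-4)**2 = 16)
-3*m(x) + U = -3*0 + 16 = 0 + 16 = 16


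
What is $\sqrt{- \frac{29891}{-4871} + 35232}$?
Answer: $\frac{\sqrt{836082614773}}{4871} \approx 187.72$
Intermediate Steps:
$\sqrt{- \frac{29891}{-4871} + 35232} = \sqrt{\left(-29891\right) \left(- \frac{1}{4871}\right) + 35232} = \sqrt{\frac{29891}{4871} + 35232} = \sqrt{\frac{171644963}{4871}} = \frac{\sqrt{836082614773}}{4871}$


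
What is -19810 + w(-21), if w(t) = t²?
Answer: -19369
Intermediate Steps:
-19810 + w(-21) = -19810 + (-21)² = -19810 + 441 = -19369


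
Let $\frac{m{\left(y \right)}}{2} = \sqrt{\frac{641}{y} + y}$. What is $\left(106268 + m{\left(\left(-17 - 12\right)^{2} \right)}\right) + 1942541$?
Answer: $2048809 + \frac{6 \sqrt{78658}}{29} \approx 2.0489 \cdot 10^{6}$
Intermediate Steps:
$m{\left(y \right)} = 2 \sqrt{y + \frac{641}{y}}$ ($m{\left(y \right)} = 2 \sqrt{\frac{641}{y} + y} = 2 \sqrt{y + \frac{641}{y}}$)
$\left(106268 + m{\left(\left(-17 - 12\right)^{2} \right)}\right) + 1942541 = \left(106268 + 2 \sqrt{\left(-17 - 12\right)^{2} + \frac{641}{\left(-17 - 12\right)^{2}}}\right) + 1942541 = \left(106268 + 2 \sqrt{\left(-29\right)^{2} + \frac{641}{\left(-29\right)^{2}}}\right) + 1942541 = \left(106268 + 2 \sqrt{841 + \frac{641}{841}}\right) + 1942541 = \left(106268 + 2 \sqrt{\frac{707922}{841}}\right) + 1942541 = \left(106268 + 2 \frac{3 \sqrt{78658}}{29}\right) + 1942541 = \left(106268 + \frac{6 \sqrt{78658}}{29}\right) + 1942541 = 2048809 + \frac{6 \sqrt{78658}}{29}$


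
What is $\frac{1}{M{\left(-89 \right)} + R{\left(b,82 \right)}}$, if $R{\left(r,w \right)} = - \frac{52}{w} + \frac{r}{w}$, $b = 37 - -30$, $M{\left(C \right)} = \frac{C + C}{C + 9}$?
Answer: $\frac{1640}{3949} \approx 0.4153$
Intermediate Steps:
$M{\left(C \right)} = \frac{2 C}{9 + C}$
$b = 67$ ($b = 37 + 30 = 67$)
$\frac{1}{M{\left(-89 \right)} + R{\left(b,82 \right)}} = \frac{1}{2 \left(-89\right) \frac{1}{9 - 89} + \frac{-52 + 67}{82}} = \frac{1}{2 \left(-89\right) \frac{1}{-80} + \frac{1}{82} \cdot 15} = \frac{1}{2 \left(-89\right) \left(- \frac{1}{80}\right) + \frac{15}{82}} = \frac{1}{\frac{89}{40} + \frac{15}{82}} = \frac{1}{\frac{3949}{1640}} = \frac{1640}{3949}$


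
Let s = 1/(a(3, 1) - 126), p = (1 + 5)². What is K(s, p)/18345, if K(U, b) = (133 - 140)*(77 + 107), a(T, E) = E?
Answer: -1288/18345 ≈ -0.070210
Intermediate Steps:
p = 36 (p = 6² = 36)
s = -1/125 (s = 1/(1 - 126) = 1/(-125) = -1/125 ≈ -0.0080000)
K(U, b) = -1288 (K(U, b) = -7*184 = -1288)
K(s, p)/18345 = -1288/18345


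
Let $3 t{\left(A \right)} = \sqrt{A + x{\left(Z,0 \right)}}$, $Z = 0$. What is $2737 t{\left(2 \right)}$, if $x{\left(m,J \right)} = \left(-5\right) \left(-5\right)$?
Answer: $2737 \sqrt{3} \approx 4740.6$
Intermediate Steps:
$x{\left(m,J \right)} = 25$
$t{\left(A \right)} = \frac{\sqrt{25 + A}}{3}$ ($t{\left(A \right)} = \frac{\sqrt{A + 25}}{3} = \frac{\sqrt{25 + A}}{3}$)
$2737 t{\left(2 \right)} = 2737 \frac{\sqrt{25 + 2}}{3} = 2737 \frac{\sqrt{27}}{3} = 2737 \frac{3 \sqrt{3}}{3} = 2737 \sqrt{3}$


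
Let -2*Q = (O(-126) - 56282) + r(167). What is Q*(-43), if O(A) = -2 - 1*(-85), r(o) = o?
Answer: -1204688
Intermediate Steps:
O(A) = 83 (O(A) = -2 + 85 = 83)
Q = 28016 (Q = -((83 - 56282) + 167)/2 = -(-56199 + 167)/2 = -½*(-56032) = 28016)
Q*(-43) = 28016*(-43) = -1204688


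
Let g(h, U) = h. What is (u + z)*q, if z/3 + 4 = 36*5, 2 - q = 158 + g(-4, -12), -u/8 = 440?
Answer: 454784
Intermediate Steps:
u = -3520 (u = -8*440 = -3520)
q = -152 (q = 2 - (158 - 4) = 2 - 1*154 = 2 - 154 = -152)
z = 528 (z = -12 + 3*(36*5) = -12 + 3*180 = -12 + 540 = 528)
(u + z)*q = (-3520 + 528)*(-152) = -2992*(-152) = 454784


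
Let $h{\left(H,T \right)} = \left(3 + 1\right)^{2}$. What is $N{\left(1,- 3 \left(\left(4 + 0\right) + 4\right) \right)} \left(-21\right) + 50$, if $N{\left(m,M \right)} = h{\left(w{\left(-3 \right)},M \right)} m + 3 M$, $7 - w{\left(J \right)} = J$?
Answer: $1226$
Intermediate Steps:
$w{\left(J \right)} = 7 - J$
$h{\left(H,T \right)} = 16$ ($h{\left(H,T \right)} = 4^{2} = 16$)
$N{\left(m,M \right)} = 3 M + 16 m$ ($N{\left(m,M \right)} = 16 m + 3 M = 3 M + 16 m$)
$N{\left(1,- 3 \left(\left(4 + 0\right) + 4\right) \right)} \left(-21\right) + 50 = \left(3 \left(- 3 \left(\left(4 + 0\right) + 4\right)\right) + 16 \cdot 1\right) \left(-21\right) + 50 = \left(3 \left(- 3 \left(4 + 4\right)\right) + 16\right) \left(-21\right) + 50 = \left(3 \left(\left(-3\right) 8\right) + 16\right) \left(-21\right) + 50 = \left(3 \left(-24\right) + 16\right) \left(-21\right) + 50 = \left(-72 + 16\right) \left(-21\right) + 50 = \left(-56\right) \left(-21\right) + 50 = 1176 + 50 = 1226$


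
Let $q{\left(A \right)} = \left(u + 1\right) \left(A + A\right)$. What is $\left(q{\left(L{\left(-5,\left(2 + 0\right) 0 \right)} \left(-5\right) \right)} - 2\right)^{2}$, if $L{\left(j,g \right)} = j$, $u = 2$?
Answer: $21904$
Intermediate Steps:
$q{\left(A \right)} = 6 A$ ($q{\left(A \right)} = \left(2 + 1\right) \left(A + A\right) = 3 \cdot 2 A = 6 A$)
$\left(q{\left(L{\left(-5,\left(2 + 0\right) 0 \right)} \left(-5\right) \right)} - 2\right)^{2} = \left(6 \left(\left(-5\right) \left(-5\right)\right) - 2\right)^{2} = \left(6 \cdot 25 - 2\right)^{2} = \left(150 - 2\right)^{2} = 148^{2} = 21904$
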